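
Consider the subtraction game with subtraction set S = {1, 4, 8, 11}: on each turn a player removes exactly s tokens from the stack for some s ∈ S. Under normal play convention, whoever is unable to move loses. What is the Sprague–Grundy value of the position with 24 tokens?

0

n :  0  1  2  3  4  5  6  7  8  9 10 11 12 13 14 15 16 17 18 19 20 21 22 23 24
G :  0  1  0  1  2  0  1  0  1  2  3  2  0  1  0  1  2  0  1  0  1  2  3  2  0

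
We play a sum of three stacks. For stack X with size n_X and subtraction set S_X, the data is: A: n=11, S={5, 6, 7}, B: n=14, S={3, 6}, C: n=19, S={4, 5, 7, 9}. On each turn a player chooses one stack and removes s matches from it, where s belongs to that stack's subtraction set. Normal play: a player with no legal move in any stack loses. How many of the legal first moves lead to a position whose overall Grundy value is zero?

2

Stack A, S = {5, 6, 7}:
G(0) = 0
G(1) = mex{} = 0
G(2) = mex{} = 0
G(3) = mex{} = 0
G(4) = mex{} = 0
G(5) = mex{0} = 1
G(6) = mex{0,0} = 1
G(7) = mex{0,0,0} = 1
G(8) = mex{0,0,0} = 1
G(9) = mex{0,0,0} = 1
G(10) = mex{1,0,0} = 2
G(11) = mex{1,1,0} = 2
G_A(11) = 2.
Stack B, S = {3, 6}:
n :  0  1  2  3  4  5  6  7  8  9 10 11 12 13 14
G :  0  0  0  1  1  1  2  2  2  0  0  0  1  1  1
G_B(14) = 1.
Stack C, S = {4, 5, 7, 9}:
n :  0  1  2  3  4  5  6  7  8  9 10 11 12 13 14 15 16 17 18 19
G :  0  0  0  0  1  1  1  1  2  2  2  2  3  0  0  0  0  1  1  1
G_C(19) = 1.
Combined Grundy value = 2 ⊕ 1 ⊕ 1 = 2.
A winning move leaves total XOR = 0, i.e. changes one component's Grundy value g to g ⊕ X where X is the current total.
Stack A: need g' = 2⊕2 = 0. Options: 11−5→G=1, 11−6→G=1, 11−7→G=0. Hits: 1.
Stack B: need g' = 1⊕2 = 3. Options: 14−3→G=0, 14−6→G=2. Hits: 0.
Stack C: need g' = 1⊕2 = 3. Options: 19−4→G=0, 19−5→G=0, 19−7→G=3, 19−9→G=2. Hits: 1.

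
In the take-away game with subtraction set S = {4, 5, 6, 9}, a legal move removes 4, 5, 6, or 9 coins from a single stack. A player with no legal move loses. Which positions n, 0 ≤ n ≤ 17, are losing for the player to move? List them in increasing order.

G(0) = 0
G(1) = mex{} = 0
G(2) = mex{} = 0
G(3) = mex{} = 0
G(4) = mex{0} = 1
G(5) = mex{0,0} = 1
G(6) = mex{0,0,0} = 1
G(7) = mex{0,0,0} = 1
G(8) = mex{1,0,0} = 2
G(9) = mex{1,1,0,0} = 2
G(10) = mex{1,1,1,0} = 2
G(11) = mex{1,1,1,0} = 2
G(12) = mex{2,1,1,0} = 3
G(13) = mex{2,2,1,1} = 0
G(14) = mex{2,2,2,1} = 0
G(15) = mex{2,2,2,1} = 0
G(16) = mex{3,2,2,1} = 0
G(17) = mex{0,3,2,2} = 1
P-positions are exactly the n with G(n) = 0.

0, 1, 2, 3, 13, 14, 15, 16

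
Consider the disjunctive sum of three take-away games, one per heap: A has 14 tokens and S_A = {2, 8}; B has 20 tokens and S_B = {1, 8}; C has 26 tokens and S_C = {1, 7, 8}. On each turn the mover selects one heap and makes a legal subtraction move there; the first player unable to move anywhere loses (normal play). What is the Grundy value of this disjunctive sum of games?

3

Heap A, S = {2, 8}:
G(0) = 0
G(1) = mex{} = 0
G(2) = mex{0} = 1
G(3) = mex{0} = 1
G(4) = mex{1} = 0
G(5) = mex{1} = 0
G(6) = mex{0} = 1
G(7) = mex{0} = 1
G(8) = mex{1,0} = 2
G(9) = mex{1,0} = 2
G(10) = mex{2,1} = 0
G(11) = mex{2,1} = 0
G(12) = mex{0,0} = 1
G(13) = mex{0,0} = 1
G(14) = mex{1,1} = 0
G_A(14) = 0.
Heap B, S = {1, 8}:
G(0) = 0
G(1) = mex{0} = 1
G(2) = mex{1} = 0
G(3) = mex{0} = 1
G(4) = mex{1} = 0
G(5) = mex{0} = 1
G(6) = mex{1} = 0
G(7) = mex{0} = 1
G(8) = mex{1,0} = 2
G(9) = mex{2,1} = 0
G(10) = mex{0,0} = 1
G(11) = mex{1,1} = 0
G(12) = mex{0,0} = 1
G(13) = mex{1,1} = 0
G(14) = mex{0,0} = 1
G(15) = mex{1,1} = 0
G(16) = mex{0,2} = 1
G(17) = mex{1,0} = 2
G(18) = mex{2,1} = 0
G(19) = mex{0,0} = 1
G(20) = mex{1,1} = 0
G_B(20) = 0.
Heap C, S = {1, 7, 8}:
G(0) = 0
G(1) = mex{0} = 1
G(2) = mex{1} = 0
G(3) = mex{0} = 1
G(4) = mex{1} = 0
G(5) = mex{0} = 1
G(6) = mex{1} = 0
G(7) = mex{0,0} = 1
G(8) = mex{1,1,0} = 2
G(9) = mex{2,0,1} = 3
G(10) = mex{3,1,0} = 2
G(11) = mex{2,0,1} = 3
G(12) = mex{3,1,0} = 2
G(13) = mex{2,0,1} = 3
G(14) = mex{3,1,0} = 2
G(15) = mex{2,2,1} = 0
G(16) = mex{0,3,2} = 1
G(17) = mex{1,2,3} = 0
G(18) = mex{0,3,2} = 1
G(19) = mex{1,2,3} = 0
G(20) = mex{0,3,2} = 1
G(21) = mex{1,2,3} = 0
G(22) = mex{0,0,2} = 1
G(23) = mex{1,1,0} = 2
G(24) = mex{2,0,1} = 3
G(25) = mex{3,1,0} = 2
G(26) = mex{2,0,1} = 3
G_C(26) = 3.
Combined Grundy value = 0 ⊕ 0 ⊕ 3 = 3.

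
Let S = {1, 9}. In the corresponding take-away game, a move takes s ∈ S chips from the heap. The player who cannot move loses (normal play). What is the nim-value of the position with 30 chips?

0

n :  0  1  2  3  4  5  6  7  8  9 10 11 12 13 14 15 16 17 18 19 20 21 22 23 24 25 26 27 28 29 30
G :  0  1  0  1  0  1  0  1  0  1  0  1  0  1  0  1  0  1  0  1  0  1  0  1  0  1  0  1  0  1  0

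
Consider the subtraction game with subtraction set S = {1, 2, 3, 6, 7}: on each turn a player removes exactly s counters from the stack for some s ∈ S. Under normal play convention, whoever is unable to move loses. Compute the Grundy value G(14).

n :  0  1  2  3  4  5  6  7  8  9 10 11 12 13 14
G :  0  1  2  3  0  1  2  3  0  1  2  3  0  1  2

2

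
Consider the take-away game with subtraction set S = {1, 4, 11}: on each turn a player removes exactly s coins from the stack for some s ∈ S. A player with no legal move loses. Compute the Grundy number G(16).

n :  0  1  2  3  4  5  6  7  8  9 10 11 12 13 14 15 16
G :  0  1  0  1  2  0  1  0  1  2  0  1  0  1  2  0  1

1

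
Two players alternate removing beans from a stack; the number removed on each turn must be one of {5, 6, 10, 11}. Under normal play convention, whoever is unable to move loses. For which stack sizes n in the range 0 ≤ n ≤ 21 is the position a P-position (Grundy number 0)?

n :  0  1  2  3  4  5  6  7  8  9 10 11 12 13 14 15 16 17 18 19 20 21
G :  0  0  0  0  0  1  1  1  1  1  2  2  2  2  2  3  0  0  0  0  0  1
P-positions are exactly the n with G(n) = 0.

0, 1, 2, 3, 4, 16, 17, 18, 19, 20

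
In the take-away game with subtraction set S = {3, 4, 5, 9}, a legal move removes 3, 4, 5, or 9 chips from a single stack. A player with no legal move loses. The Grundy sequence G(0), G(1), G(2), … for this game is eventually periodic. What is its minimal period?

14

n :  0  1  2  3  4  5  6  7  8  9 10 11 12 13 14 15 16 17 18 19 20 21 22 23 24 25 26 27 28 29
G :  0  0  0  1  1  1  2  2  0  3  3  1  4  2  0  0  0  1  1  1  2  2  0  3  3  1  4  2  0  0
G(n+14) = G(n) holds for n = 0,…,8 (a full window of length max(S) = 9), so the sequence is purely periodic with period 14.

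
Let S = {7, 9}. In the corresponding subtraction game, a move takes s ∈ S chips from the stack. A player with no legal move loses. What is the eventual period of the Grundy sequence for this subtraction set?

G(0) = 0
G(1) = mex{} = 0
G(2) = mex{} = 0
G(3) = mex{} = 0
G(4) = mex{} = 0
G(5) = mex{} = 0
G(6) = mex{} = 0
G(7) = mex{0} = 1
G(8) = mex{0} = 1
G(9) = mex{0,0} = 1
G(10) = mex{0,0} = 1
G(11) = mex{0,0} = 1
G(12) = mex{0,0} = 1
G(13) = mex{0,0} = 1
G(14) = mex{1,0} = 2
G(15) = mex{1,0} = 2
G(16) = mex{1,1} = 0
G(17) = mex{1,1} = 0
G(18) = mex{1,1} = 0
G(19) = mex{1,1} = 0
G(20) = mex{1,1} = 0
G(21) = mex{2,1} = 0
G(22) = mex{2,1} = 0
G(23) = mex{0,2} = 1
G(24) = mex{0,2} = 1
G(25) = mex{0,0} = 1
G(26) = mex{0,0} = 1
G(27) = mex{0,0} = 1
G(28) = mex{0,0} = 1
G(29) = mex{0,0} = 1
G(30) = mex{1,0} = 2
G(31) = mex{1,0} = 2
G(32) = mex{1,1} = 0
G(33) = mex{1,1} = 0
G(n+16) = G(n) holds for n = 0,…,8 (a full window of length max(S) = 9), so the sequence is purely periodic with period 16.

16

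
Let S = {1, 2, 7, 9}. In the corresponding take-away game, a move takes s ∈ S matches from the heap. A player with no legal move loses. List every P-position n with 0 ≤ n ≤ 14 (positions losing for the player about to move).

0, 3, 6, 11, 14

G(0) = 0
G(1) = mex{0} = 1
G(2) = mex{1,0} = 2
G(3) = mex{2,1} = 0
G(4) = mex{0,2} = 1
G(5) = mex{1,0} = 2
G(6) = mex{2,1} = 0
G(7) = mex{0,2,0} = 1
G(8) = mex{1,0,1} = 2
G(9) = mex{2,1,2,0} = 3
G(10) = mex{3,2,0,1} = 4
G(11) = mex{4,3,1,2} = 0
G(12) = mex{0,4,2,0} = 1
G(13) = mex{1,0,0,1} = 2
G(14) = mex{2,1,1,2} = 0
P-positions are exactly the n with G(n) = 0.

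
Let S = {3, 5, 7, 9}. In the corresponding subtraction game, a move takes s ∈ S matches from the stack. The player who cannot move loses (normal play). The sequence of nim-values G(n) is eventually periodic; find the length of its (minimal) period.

12

G(0) = 0
G(1) = mex{} = 0
G(2) = mex{} = 0
G(3) = mex{0} = 1
G(4) = mex{0} = 1
G(5) = mex{0,0} = 1
G(6) = mex{1,0} = 2
G(7) = mex{1,0,0} = 2
G(8) = mex{1,1,0} = 2
G(9) = mex{2,1,0,0} = 3
G(10) = mex{2,1,1,0} = 3
G(11) = mex{2,2,1,0} = 3
G(12) = mex{3,2,1,1} = 0
G(13) = mex{3,2,2,1} = 0
G(14) = mex{3,3,2,1} = 0
G(15) = mex{0,3,2,2} = 1
G(16) = mex{0,3,3,2} = 1
G(17) = mex{0,0,3,2} = 1
G(18) = mex{1,0,3,3} = 2
G(19) = mex{1,0,0,3} = 2
G(20) = mex{1,1,0,3} = 2
G(21) = mex{2,1,0,0} = 3
G(22) = mex{2,1,1,0} = 3
G(23) = mex{2,2,1,0} = 3
G(24) = mex{3,2,1,1} = 0
G(25) = mex{3,2,2,1} = 0
G(n+12) = G(n) holds for n = 0,…,8 (a full window of length max(S) = 9), so the sequence is purely periodic with period 12.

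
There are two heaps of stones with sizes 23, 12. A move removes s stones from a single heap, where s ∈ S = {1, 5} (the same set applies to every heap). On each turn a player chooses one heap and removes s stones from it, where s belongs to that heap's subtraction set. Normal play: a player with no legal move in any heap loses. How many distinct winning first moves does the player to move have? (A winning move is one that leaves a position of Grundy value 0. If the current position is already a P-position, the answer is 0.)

All heaps use S = {1, 5}:
G(0) = 0
G(1) = mex{0} = 1
G(2) = mex{1} = 0
G(3) = mex{0} = 1
G(4) = mex{1} = 0
G(5) = mex{0,0} = 1
G(6) = mex{1,1} = 0
G(7) = mex{0,0} = 1
G(8) = mex{1,1} = 0
G(9) = mex{0,0} = 1
G(10) = mex{1,1} = 0
G(11) = mex{0,0} = 1
G(12) = mex{1,1} = 0
G(13) = mex{0,0} = 1
G(14) = mex{1,1} = 0
G(15) = mex{0,0} = 1
G(16) = mex{1,1} = 0
G(17) = mex{0,0} = 1
G(18) = mex{1,1} = 0
G(19) = mex{0,0} = 1
G(20) = mex{1,1} = 0
G(21) = mex{0,0} = 1
G(22) = mex{1,1} = 0
G(23) = mex{0,0} = 1
Heap A: G(23) = 1.
Heap B: G(12) = 0.
Combined Grundy value = 1 ⊕ 0 = 1.
A winning move leaves total XOR = 0, i.e. changes one component's Grundy value g to g ⊕ X where X is the current total.
Heap A: need g' = 1⊕1 = 0. Options: 23−1→G=0, 23−5→G=0. Hits: 2.
Heap B: need g' = 0⊕1 = 1. Options: 12−1→G=1, 12−5→G=1. Hits: 2.

4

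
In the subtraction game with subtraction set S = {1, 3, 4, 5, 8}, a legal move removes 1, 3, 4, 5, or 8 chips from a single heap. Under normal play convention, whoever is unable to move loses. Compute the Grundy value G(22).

n :  0  1  2  3  4  5  6  7  8  9 10 11 12 13 14 15 16 17 18 19 20 21 22
G :  0  1  0  1  2  3  2  3  4  0  1  0  1  2  3  2  3  4  0  1  0  1  2

2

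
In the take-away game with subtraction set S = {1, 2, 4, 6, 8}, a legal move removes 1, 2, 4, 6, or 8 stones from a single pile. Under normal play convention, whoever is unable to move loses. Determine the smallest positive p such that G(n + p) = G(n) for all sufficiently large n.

10

n :  0  1  2  3  4  5  6  7  8  9 10 11 12 13 14 15 16 17 18 19 20 21
G :  0  1  2  0  1  2  3  4  5  3  0  1  2  0  1  2  3  4  5  3  0  1
G(n+10) = G(n) holds for n = 0,…,7 (a full window of length max(S) = 8), so the sequence is purely periodic with period 10.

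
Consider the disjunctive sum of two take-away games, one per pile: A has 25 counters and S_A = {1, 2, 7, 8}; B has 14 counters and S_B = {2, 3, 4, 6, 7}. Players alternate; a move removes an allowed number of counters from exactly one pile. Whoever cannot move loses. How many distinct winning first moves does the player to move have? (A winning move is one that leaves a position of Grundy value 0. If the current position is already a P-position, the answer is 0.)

4

Pile A, S = {1, 2, 7, 8}:
G(0) = 0
G(1) = mex{0} = 1
G(2) = mex{1,0} = 2
G(3) = mex{2,1} = 0
G(4) = mex{0,2} = 1
G(5) = mex{1,0} = 2
G(6) = mex{2,1} = 0
G(7) = mex{0,2,0} = 1
G(8) = mex{1,0,1,0} = 2
G(9) = mex{2,1,2,1} = 0
G(10) = mex{0,2,0,2} = 1
G(11) = mex{1,0,1,0} = 2
G(12) = mex{2,1,2,1} = 0
G(13) = mex{0,2,0,2} = 1
G(14) = mex{1,0,1,0} = 2
G(15) = mex{2,1,2,1} = 0
G(16) = mex{0,2,0,2} = 1
G(17) = mex{1,0,1,0} = 2
G(18) = mex{2,1,2,1} = 0
G(19) = mex{0,2,0,2} = 1
G(20) = mex{1,0,1,0} = 2
G(21) = mex{2,1,2,1} = 0
G(22) = mex{0,2,0,2} = 1
G(23) = mex{1,0,1,0} = 2
G(24) = mex{2,1,2,1} = 0
G(25) = mex{0,2,0,2} = 1
G_A(25) = 1.
Pile B, S = {2, 3, 4, 6, 7}:
G(0) = 0
G(1) = mex{} = 0
G(2) = mex{0} = 1
G(3) = mex{0,0} = 1
G(4) = mex{1,0,0} = 2
G(5) = mex{1,1,0} = 2
G(6) = mex{2,1,1,0} = 3
G(7) = mex{2,2,1,0,0} = 3
G(8) = mex{3,2,2,1,0} = 4
G(9) = mex{3,3,2,1,1} = 0
G(10) = mex{4,3,3,2,1} = 0
G(11) = mex{0,4,3,2,2} = 1
G(12) = mex{0,0,4,3,2} = 1
G(13) = mex{1,0,0,3,3} = 2
G(14) = mex{1,1,0,4,3} = 2
G_B(14) = 2.
Combined Grundy value = 1 ⊕ 2 = 3.
A winning move leaves total XOR = 0, i.e. changes one component's Grundy value g to g ⊕ X where X is the current total.
Pile A: need g' = 1⊕3 = 2. Options: 25−1→G=0, 25−2→G=2, 25−7→G=0, 25−8→G=2. Hits: 2.
Pile B: need g' = 2⊕3 = 1. Options: 14−2→G=1, 14−3→G=1, 14−4→G=0, 14−6→G=4, 14−7→G=3. Hits: 2.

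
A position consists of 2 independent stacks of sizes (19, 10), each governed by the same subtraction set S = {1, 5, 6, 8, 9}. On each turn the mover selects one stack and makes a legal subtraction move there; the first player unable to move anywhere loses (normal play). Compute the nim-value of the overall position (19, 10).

All stacks use S = {1, 5, 6, 8, 9}:
G(0) = 0
G(1) = mex{0} = 1
G(2) = mex{1} = 0
G(3) = mex{0} = 1
G(4) = mex{1} = 0
G(5) = mex{0,0} = 1
G(6) = mex{1,1,0} = 2
G(7) = mex{2,0,1} = 3
G(8) = mex{3,1,0,0} = 2
G(9) = mex{2,0,1,1,0} = 3
G(10) = mex{3,1,0,0,1} = 2
G(11) = mex{2,2,1,1,0} = 3
G(12) = mex{3,3,2,0,1} = 4
G(13) = mex{4,2,3,1,0} = 5
G(14) = mex{5,3,2,2,1} = 0
G(15) = mex{0,2,3,3,2} = 1
G(16) = mex{1,3,2,2,3} = 0
G(17) = mex{0,4,3,3,2} = 1
G(18) = mex{1,5,4,2,3} = 0
G(19) = mex{0,0,5,3,2} = 1
Stack A: G(19) = 1.
Stack B: G(10) = 2.
Combined Grundy value = 1 ⊕ 2 = 3.

3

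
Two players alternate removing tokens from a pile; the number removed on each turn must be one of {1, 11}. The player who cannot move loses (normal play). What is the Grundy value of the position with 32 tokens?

G(0) = 0
G(1) = mex{0} = 1
G(2) = mex{1} = 0
G(3) = mex{0} = 1
G(4) = mex{1} = 0
G(5) = mex{0} = 1
G(6) = mex{1} = 0
G(7) = mex{0} = 1
G(8) = mex{1} = 0
G(9) = mex{0} = 1
G(10) = mex{1} = 0
G(11) = mex{0,0} = 1
G(12) = mex{1,1} = 0
G(13) = mex{0,0} = 1
G(14) = mex{1,1} = 0
G(15) = mex{0,0} = 1
G(16) = mex{1,1} = 0
G(17) = mex{0,0} = 1
G(18) = mex{1,1} = 0
G(19) = mex{0,0} = 1
G(20) = mex{1,1} = 0
G(21) = mex{0,0} = 1
G(22) = mex{1,1} = 0
G(23) = mex{0,0} = 1
G(24) = mex{1,1} = 0
G(25) = mex{0,0} = 1
G(26) = mex{1,1} = 0
G(27) = mex{0,0} = 1
G(28) = mex{1,1} = 0
G(29) = mex{0,0} = 1
G(30) = mex{1,1} = 0
G(31) = mex{0,0} = 1
G(32) = mex{1,1} = 0

0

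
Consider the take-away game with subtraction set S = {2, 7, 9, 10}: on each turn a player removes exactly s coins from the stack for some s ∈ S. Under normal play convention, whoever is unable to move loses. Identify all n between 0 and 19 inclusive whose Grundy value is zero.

G(0) = 0
G(1) = mex{} = 0
G(2) = mex{0} = 1
G(3) = mex{0} = 1
G(4) = mex{1} = 0
G(5) = mex{1} = 0
G(6) = mex{0} = 1
G(7) = mex{0,0} = 1
G(8) = mex{1,0} = 2
G(9) = mex{1,1,0} = 2
G(10) = mex{2,1,0,0} = 3
G(11) = mex{2,0,1,0} = 3
G(12) = mex{3,0,1,1} = 2
G(13) = mex{3,1,0,1} = 2
G(14) = mex{2,1,0,0} = 3
G(15) = mex{2,2,1,0} = 3
G(16) = mex{3,2,1,1} = 0
G(17) = mex{3,3,2,1} = 0
G(18) = mex{0,3,2,2} = 1
G(19) = mex{0,2,3,2} = 1
P-positions are exactly the n with G(n) = 0.

0, 1, 4, 5, 16, 17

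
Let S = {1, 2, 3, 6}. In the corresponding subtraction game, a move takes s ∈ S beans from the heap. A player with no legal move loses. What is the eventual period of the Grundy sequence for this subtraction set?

4

n :  0  1  2  3  4  5  6  7  8  9 10 11 12 13 14
G :  0  1  2  3  0  1  2  3  0  1  2  3  0  1  2
G(n+4) = G(n) holds for n = 0,…,5 (a full window of length max(S) = 6), so the sequence is purely periodic with period 4.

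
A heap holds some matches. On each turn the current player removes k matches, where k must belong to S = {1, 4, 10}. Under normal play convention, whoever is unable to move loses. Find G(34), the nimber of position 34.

G(0) = 0
G(1) = mex{0} = 1
G(2) = mex{1} = 0
G(3) = mex{0} = 1
G(4) = mex{1,0} = 2
G(5) = mex{2,1} = 0
G(6) = mex{0,0} = 1
G(7) = mex{1,1} = 0
G(8) = mex{0,2} = 1
G(9) = mex{1,0} = 2
G(10) = mex{2,1,0} = 3
G(11) = mex{3,0,1} = 2
G(12) = mex{2,1,0} = 3
G(13) = mex{3,2,1} = 0
G(14) = mex{0,3,2} = 1
G(15) = mex{1,2,0} = 3
G(16) = mex{3,3,1} = 0
G(17) = mex{0,0,0} = 1
G(18) = mex{1,1,1} = 0
G(19) = mex{0,3,2} = 1
G(20) = mex{1,0,3} = 2
G(21) = mex{2,1,2} = 0
G(22) = mex{0,0,3} = 1
G(23) = mex{1,1,0} = 2
G(24) = mex{2,2,1} = 0
G(25) = mex{0,0,3} = 1
G(26) = mex{1,1,0} = 2
G(27) = mex{2,2,1} = 0
G(28) = mex{0,0,0} = 1
G(29) = mex{1,1,1} = 0
G(30) = mex{0,2,2} = 1
G(31) = mex{1,0,0} = 2
G(32) = mex{2,1,1} = 0
G(33) = mex{0,0,2} = 1
G(34) = mex{1,1,0} = 2

2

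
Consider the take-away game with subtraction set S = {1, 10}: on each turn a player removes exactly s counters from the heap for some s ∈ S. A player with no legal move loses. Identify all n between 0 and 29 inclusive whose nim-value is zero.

n :  0  1  2  3  4  5  6  7  8  9 10 11 12 13 14 15 16 17 18 19 20 21 22 23 24 25 26 27 28 29
G :  0  1  0  1  0  1  0  1  0  1  2  0  1  0  1  0  1  0  1  0  1  2  0  1  0  1  0  1  0  1
P-positions are exactly the n with G(n) = 0.

0, 2, 4, 6, 8, 11, 13, 15, 17, 19, 22, 24, 26, 28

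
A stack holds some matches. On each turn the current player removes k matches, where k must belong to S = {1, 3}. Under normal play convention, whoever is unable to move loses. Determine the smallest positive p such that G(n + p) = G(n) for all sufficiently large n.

G(0) = 0
G(1) = mex{0} = 1
G(2) = mex{1} = 0
G(3) = mex{0,0} = 1
G(4) = mex{1,1} = 0
G(5) = mex{0,0} = 1
G(6) = mex{1,1} = 0
G(7) = mex{0,0} = 1
G(8) = mex{1,1} = 0
G(9) = mex{0,0} = 1
G(10) = mex{1,1} = 0
G(11) = mex{0,0} = 1
G(12) = mex{1,1} = 0
G(13) = mex{0,0} = 1
G(14) = mex{1,1} = 0
G(n+2) = G(n) holds for n = 0,…,2 (a full window of length max(S) = 3), so the sequence is purely periodic with period 2.

2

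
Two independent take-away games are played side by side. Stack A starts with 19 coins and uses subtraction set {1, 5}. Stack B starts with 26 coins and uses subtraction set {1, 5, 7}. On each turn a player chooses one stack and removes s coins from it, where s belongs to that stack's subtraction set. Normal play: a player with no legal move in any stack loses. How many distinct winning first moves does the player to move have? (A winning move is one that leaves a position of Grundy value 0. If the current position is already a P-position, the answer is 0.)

Stack A, S = {1, 5}:
n :  0  1  2  3  4  5  6  7  8  9 10 11 12 13 14 15 16 17 18 19
G :  0  1  0  1  0  1  0  1  0  1  0  1  0  1  0  1  0  1  0  1
G_A(19) = 1.
Stack B, S = {1, 5, 7}:
n :  0  1  2  3  4  5  6  7  8  9 10 11 12 13 14 15 16 17 18 19 20 21 22 23 24 25 26
G :  0  1  0  1  0  1  0  1  0  1  0  1  0  1  0  1  0  1  0  1  0  1  0  1  0  1  0
G_B(26) = 0.
Combined Grundy value = 1 ⊕ 0 = 1.
A winning move leaves total XOR = 0, i.e. changes one component's Grundy value g to g ⊕ X where X is the current total.
Stack A: need g' = 1⊕1 = 0. Options: 19−1→G=0, 19−5→G=0. Hits: 2.
Stack B: need g' = 0⊕1 = 1. Options: 26−1→G=1, 26−5→G=1, 26−7→G=1. Hits: 3.

5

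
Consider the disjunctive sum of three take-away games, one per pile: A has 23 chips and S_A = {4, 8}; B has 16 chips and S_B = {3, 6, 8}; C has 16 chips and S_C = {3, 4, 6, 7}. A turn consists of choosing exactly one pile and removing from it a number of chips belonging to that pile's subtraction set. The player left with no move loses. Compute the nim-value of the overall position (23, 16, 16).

Pile A, S = {4, 8}:
n :  0  1  2  3  4  5  6  7  8  9 10 11 12 13 14 15 16 17 18 19 20 21 22 23
G :  0  0  0  0  1  1  1  1  2  2  2  2  0  0  0  0  1  1  1  1  2  2  2  2
G_A(23) = 2.
Pile B, S = {3, 6, 8}:
G(0) = 0
G(1) = mex{} = 0
G(2) = mex{} = 0
G(3) = mex{0} = 1
G(4) = mex{0} = 1
G(5) = mex{0} = 1
G(6) = mex{1,0} = 2
G(7) = mex{1,0} = 2
G(8) = mex{1,0,0} = 2
G(9) = mex{2,1,0} = 3
G(10) = mex{2,1,0} = 3
G(11) = mex{2,1,1} = 0
G(12) = mex{3,2,1} = 0
G(13) = mex{3,2,1} = 0
G(14) = mex{0,2,2} = 1
G(15) = mex{0,3,2} = 1
G(16) = mex{0,3,2} = 1
G_B(16) = 1.
Pile C, S = {3, 4, 6, 7}:
n :  0  1  2  3  4  5  6  7  8  9 10 11 12 13 14 15 16
G :  0  0  0  1  1  1  2  2  2  3  0  0  0  1  1  1  2
G_C(16) = 2.
Combined Grundy value = 2 ⊕ 1 ⊕ 2 = 1.

1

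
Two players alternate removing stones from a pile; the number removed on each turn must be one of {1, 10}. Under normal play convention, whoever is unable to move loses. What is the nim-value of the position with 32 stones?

n :  0  1  2  3  4  5  6  7  8  9 10 11 12 13 14 15 16 17 18 19 20 21 22 23 24 25 26 27 28 29 30 31 32
G :  0  1  0  1  0  1  0  1  0  1  2  0  1  0  1  0  1  0  1  0  1  2  0  1  0  1  0  1  0  1  0  1  2

2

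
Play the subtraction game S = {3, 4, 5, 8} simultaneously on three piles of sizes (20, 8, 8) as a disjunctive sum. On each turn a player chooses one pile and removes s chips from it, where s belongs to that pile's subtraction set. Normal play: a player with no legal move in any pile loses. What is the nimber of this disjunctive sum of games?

3

All piles use S = {3, 4, 5, 8}:
n :  0  1  2  3  4  5  6  7  8  9 10 11 12 13 14 15 16 17 18 19 20
G :  0  0  0  1  1  1  2  2  2  3  3  0  0  0  1  1  1  2  2  2  3
Pile A: G(20) = 3.
Pile B: G(8) = 2.
Pile C: G(8) = 2.
Combined Grundy value = 3 ⊕ 2 ⊕ 2 = 3.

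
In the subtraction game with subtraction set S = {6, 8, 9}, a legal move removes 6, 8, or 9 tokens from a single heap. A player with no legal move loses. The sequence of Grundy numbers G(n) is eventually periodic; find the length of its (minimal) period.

n :  0  1  2  3  4  5  6  7  8  9 10 11 12 13 14 15 16 17 18 19 20 21 22 23 24 25 26 27 28 29 30 31
G :  0  0  0  0  0  0  1  1  1  1  1  1  2  2  2  0  0  0  0  0  0  1  1  1  1  1  1  2  2  2  0  0
G(n+15) = G(n) holds for n = 0,…,8 (a full window of length max(S) = 9), so the sequence is purely periodic with period 15.

15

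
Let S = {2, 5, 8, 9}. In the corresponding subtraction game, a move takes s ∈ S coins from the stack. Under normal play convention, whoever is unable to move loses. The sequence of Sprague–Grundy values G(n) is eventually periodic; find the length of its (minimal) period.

n :  0  1  2  3  4  5  6  7  8  9 10 11 12 13 14 15 16 17 18 19 20 21 22 23 24 25 26 27 28 29 30 31 32 33 34 35
G :  0  0  1  1  0  2  1  0  2  1  3  0  2  1  0  2  1  0  0  1  1  0  2  1  0  2  1  3  0  2  1  0  2  1  0  0
G(n+17) = G(n) holds for n = 0,…,8 (a full window of length max(S) = 9), so the sequence is purely periodic with period 17.

17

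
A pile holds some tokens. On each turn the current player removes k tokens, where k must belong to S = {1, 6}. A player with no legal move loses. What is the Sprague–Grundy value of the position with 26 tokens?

1

G(0) = 0
G(1) = mex{0} = 1
G(2) = mex{1} = 0
G(3) = mex{0} = 1
G(4) = mex{1} = 0
G(5) = mex{0} = 1
G(6) = mex{1,0} = 2
G(7) = mex{2,1} = 0
G(8) = mex{0,0} = 1
G(9) = mex{1,1} = 0
G(10) = mex{0,0} = 1
G(11) = mex{1,1} = 0
G(12) = mex{0,2} = 1
G(13) = mex{1,0} = 2
G(14) = mex{2,1} = 0
G(15) = mex{0,0} = 1
G(16) = mex{1,1} = 0
G(17) = mex{0,0} = 1
G(18) = mex{1,1} = 0
G(19) = mex{0,2} = 1
G(20) = mex{1,0} = 2
G(21) = mex{2,1} = 0
G(22) = mex{0,0} = 1
G(23) = mex{1,1} = 0
G(24) = mex{0,0} = 1
G(25) = mex{1,1} = 0
G(26) = mex{0,2} = 1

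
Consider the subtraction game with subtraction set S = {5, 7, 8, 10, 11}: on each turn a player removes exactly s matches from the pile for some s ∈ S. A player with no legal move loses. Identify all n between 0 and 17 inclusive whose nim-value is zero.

0, 1, 2, 3, 4, 16, 17

n :  0  1  2  3  4  5  6  7  8  9 10 11 12 13 14 15 16 17
G :  0  0  0  0  0  1  1  1  1  1  2  2  2  2  2  3  0  0
P-positions are exactly the n with G(n) = 0.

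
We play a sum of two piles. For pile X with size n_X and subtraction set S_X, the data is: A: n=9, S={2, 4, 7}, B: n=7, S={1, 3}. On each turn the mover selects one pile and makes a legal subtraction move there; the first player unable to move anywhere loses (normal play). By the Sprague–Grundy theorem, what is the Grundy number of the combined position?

1

Pile A, S = {2, 4, 7}:
n : 0 1 2 3 4 5 6 7 8 9
G : 0 0 1 1 2 2 0 3 1 0
G_A(9) = 0.
Pile B, S = {1, 3}:
G(0) = 0
G(1) = mex{0} = 1
G(2) = mex{1} = 0
G(3) = mex{0,0} = 1
G(4) = mex{1,1} = 0
G(5) = mex{0,0} = 1
G(6) = mex{1,1} = 0
G(7) = mex{0,0} = 1
G_B(7) = 1.
Combined Grundy value = 0 ⊕ 1 = 1.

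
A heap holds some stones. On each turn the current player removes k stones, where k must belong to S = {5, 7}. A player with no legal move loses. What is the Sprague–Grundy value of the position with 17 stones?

n :  0  1  2  3  4  5  6  7  8  9 10 11 12 13 14 15 16 17
G :  0  0  0  0  0  1  1  1  1  1  2  2  0  0  0  0  0  1

1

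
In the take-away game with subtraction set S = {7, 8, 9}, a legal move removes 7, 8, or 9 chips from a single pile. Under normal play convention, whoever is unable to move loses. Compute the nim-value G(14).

n :  0  1  2  3  4  5  6  7  8  9 10 11 12 13 14
G :  0  0  0  0  0  0  0  1  1  1  1  1  1  1  2

2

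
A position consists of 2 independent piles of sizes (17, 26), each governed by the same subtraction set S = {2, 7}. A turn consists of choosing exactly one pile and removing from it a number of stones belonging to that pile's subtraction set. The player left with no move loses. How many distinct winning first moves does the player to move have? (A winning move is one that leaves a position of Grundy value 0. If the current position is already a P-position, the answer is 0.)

All piles use S = {2, 7}:
n :  0  1  2  3  4  5  6  7  8  9 10 11 12 13 14 15 16 17 18 19 20 21 22 23 24 25 26
G :  0  0  1  1  0  0  1  1  2  0  0  1  1  0  0  1  1  2  0  0  1  1  0  0  1  1  2
Pile A: G(17) = 2.
Pile B: G(26) = 2.
Combined Grundy value = 2 ⊕ 2 = 0.
A winning move leaves total XOR = 0, i.e. changes one component's Grundy value g to g ⊕ X where X is the current total.
Pile A: target g' = 2⊕0 = 2, but every legal move changes the Grundy value (mex property), so 0 moves.
Pile B: target g' = 2⊕0 = 2, but every legal move changes the Grundy value (mex property), so 0 moves.

0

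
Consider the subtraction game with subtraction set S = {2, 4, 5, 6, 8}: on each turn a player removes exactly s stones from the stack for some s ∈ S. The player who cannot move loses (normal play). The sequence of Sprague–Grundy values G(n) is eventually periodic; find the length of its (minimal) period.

10

n :  0  1  2  3  4  5  6  7  8  9 10 11 12 13 14 15 16 17 18 19 20 21
G :  0  0  1  1  2  2  3  3  4  4  0  0  1  1  2  2  3  3  4  4  0  0
G(n+10) = G(n) holds for n = 0,…,7 (a full window of length max(S) = 8), so the sequence is purely periodic with period 10.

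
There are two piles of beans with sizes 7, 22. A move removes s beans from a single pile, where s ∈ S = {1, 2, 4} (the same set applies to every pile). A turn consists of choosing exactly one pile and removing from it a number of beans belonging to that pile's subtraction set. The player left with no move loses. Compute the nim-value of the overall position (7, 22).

All piles use S = {1, 2, 4}:
n :  0  1  2  3  4  5  6  7  8  9 10 11 12 13 14 15 16 17 18 19 20 21 22
G :  0  1  2  0  1  2  0  1  2  0  1  2  0  1  2  0  1  2  0  1  2  0  1
Pile A: G(7) = 1.
Pile B: G(22) = 1.
Combined Grundy value = 1 ⊕ 1 = 0.

0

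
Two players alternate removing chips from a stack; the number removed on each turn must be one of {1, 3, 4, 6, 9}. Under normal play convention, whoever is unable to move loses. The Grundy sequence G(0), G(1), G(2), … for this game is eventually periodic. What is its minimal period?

G(0) = 0
G(1) = mex{0} = 1
G(2) = mex{1} = 0
G(3) = mex{0,0} = 1
G(4) = mex{1,1,0} = 2
G(5) = mex{2,0,1} = 3
G(6) = mex{3,1,0,0} = 2
G(7) = mex{2,2,1,1} = 0
G(8) = mex{0,3,2,0} = 1
G(9) = mex{1,2,3,1,0} = 4
G(10) = mex{4,0,2,2,1} = 3
G(11) = mex{3,1,0,3,0} = 2
G(12) = mex{2,4,1,2,1} = 0
G(13) = mex{0,3,4,0,2} = 1
G(14) = mex{1,2,3,1,3} = 0
G(15) = mex{0,0,2,4,2} = 1
G(16) = mex{1,1,0,3,0} = 2
G(17) = mex{2,0,1,2,1} = 3
G(18) = mex{3,1,0,0,4} = 2
G(19) = mex{2,2,1,1,3} = 0
G(20) = mex{0,3,2,0,2} = 1
G(21) = mex{1,2,3,1,0} = 4
G(22) = mex{4,0,2,2,1} = 3
G(23) = mex{3,1,0,3,0} = 2
G(24) = mex{2,4,1,2,1} = 0
G(25) = mex{0,3,4,0,2} = 1
G(n+12) = G(n) holds for n = 0,…,8 (a full window of length max(S) = 9), so the sequence is purely periodic with period 12.

12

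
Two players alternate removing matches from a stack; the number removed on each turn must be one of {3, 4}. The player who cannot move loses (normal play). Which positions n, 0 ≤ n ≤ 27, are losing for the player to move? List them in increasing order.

G(0) = 0
G(1) = mex{} = 0
G(2) = mex{} = 0
G(3) = mex{0} = 1
G(4) = mex{0,0} = 1
G(5) = mex{0,0} = 1
G(6) = mex{1,0} = 2
G(7) = mex{1,1} = 0
G(8) = mex{1,1} = 0
G(9) = mex{2,1} = 0
G(10) = mex{0,2} = 1
G(11) = mex{0,0} = 1
G(12) = mex{0,0} = 1
G(13) = mex{1,0} = 2
G(14) = mex{1,1} = 0
G(15) = mex{1,1} = 0
G(16) = mex{2,1} = 0
G(17) = mex{0,2} = 1
G(18) = mex{0,0} = 1
G(19) = mex{0,0} = 1
G(20) = mex{1,0} = 2
G(21) = mex{1,1} = 0
G(22) = mex{1,1} = 0
G(23) = mex{2,1} = 0
G(24) = mex{0,2} = 1
G(25) = mex{0,0} = 1
G(26) = mex{0,0} = 1
G(27) = mex{1,0} = 2
P-positions are exactly the n with G(n) = 0.

0, 1, 2, 7, 8, 9, 14, 15, 16, 21, 22, 23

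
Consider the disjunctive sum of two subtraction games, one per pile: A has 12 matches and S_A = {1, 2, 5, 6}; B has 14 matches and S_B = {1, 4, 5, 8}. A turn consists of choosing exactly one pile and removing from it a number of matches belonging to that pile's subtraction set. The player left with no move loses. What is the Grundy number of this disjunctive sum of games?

1

Pile A, S = {1, 2, 5, 6}:
n :  0  1  2  3  4  5  6  7  8  9 10 11 12
G :  0  1  2  0  1  2  3  0  1  2  0  1  2
G_A(12) = 2.
Pile B, S = {1, 4, 5, 8}:
G(0) = 0
G(1) = mex{0} = 1
G(2) = mex{1} = 0
G(3) = mex{0} = 1
G(4) = mex{1,0} = 2
G(5) = mex{2,1,0} = 3
G(6) = mex{3,0,1} = 2
G(7) = mex{2,1,0} = 3
G(8) = mex{3,2,1,0} = 4
G(9) = mex{4,3,2,1} = 0
G(10) = mex{0,2,3,0} = 1
G(11) = mex{1,3,2,1} = 0
G(12) = mex{0,4,3,2} = 1
G(13) = mex{1,0,4,3} = 2
G(14) = mex{2,1,0,2} = 3
G_B(14) = 3.
Combined Grundy value = 2 ⊕ 3 = 1.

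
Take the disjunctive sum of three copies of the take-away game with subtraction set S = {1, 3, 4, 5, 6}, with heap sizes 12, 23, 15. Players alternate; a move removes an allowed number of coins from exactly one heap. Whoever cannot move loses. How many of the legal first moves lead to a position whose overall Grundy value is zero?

All heaps use S = {1, 3, 4, 5, 6}:
n :  0  1  2  3  4  5  6  7  8  9 10 11 12 13 14 15 16 17 18 19 20 21 22 23
G :  0  1  0  1  2  3  2  3  4  0  1  0  1  2  3  2  3  4  0  1  0  1  2  3
Heap A: G(12) = 1.
Heap B: G(23) = 3.
Heap C: G(15) = 2.
Combined Grundy value = 1 ⊕ 3 ⊕ 2 = 0.
A winning move leaves total XOR = 0, i.e. changes one component's Grundy value g to g ⊕ X where X is the current total.
Heap A: target g' = 1⊕0 = 1, but every legal move changes the Grundy value (mex property), so 0 moves.
Heap B: target g' = 3⊕0 = 3, but every legal move changes the Grundy value (mex property), so 0 moves.
Heap C: target g' = 2⊕0 = 2, but every legal move changes the Grundy value (mex property), so 0 moves.

0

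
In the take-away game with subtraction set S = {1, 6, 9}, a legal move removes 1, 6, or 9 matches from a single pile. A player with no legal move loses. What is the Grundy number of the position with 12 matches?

0

G(0) = 0
G(1) = mex{0} = 1
G(2) = mex{1} = 0
G(3) = mex{0} = 1
G(4) = mex{1} = 0
G(5) = mex{0} = 1
G(6) = mex{1,0} = 2
G(7) = mex{2,1} = 0
G(8) = mex{0,0} = 1
G(9) = mex{1,1,0} = 2
G(10) = mex{2,0,1} = 3
G(11) = mex{3,1,0} = 2
G(12) = mex{2,2,1} = 0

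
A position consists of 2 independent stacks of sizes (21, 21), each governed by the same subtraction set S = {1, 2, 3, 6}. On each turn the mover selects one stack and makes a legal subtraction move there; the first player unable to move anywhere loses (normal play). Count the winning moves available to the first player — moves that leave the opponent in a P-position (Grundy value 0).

0

All stacks use S = {1, 2, 3, 6}:
G(0) = 0
G(1) = mex{0} = 1
G(2) = mex{1,0} = 2
G(3) = mex{2,1,0} = 3
G(4) = mex{3,2,1} = 0
G(5) = mex{0,3,2} = 1
G(6) = mex{1,0,3,0} = 2
G(7) = mex{2,1,0,1} = 3
G(8) = mex{3,2,1,2} = 0
G(9) = mex{0,3,2,3} = 1
G(10) = mex{1,0,3,0} = 2
G(11) = mex{2,1,0,1} = 3
G(12) = mex{3,2,1,2} = 0
G(13) = mex{0,3,2,3} = 1
G(14) = mex{1,0,3,0} = 2
G(15) = mex{2,1,0,1} = 3
G(16) = mex{3,2,1,2} = 0
G(17) = mex{0,3,2,3} = 1
G(18) = mex{1,0,3,0} = 2
G(19) = mex{2,1,0,1} = 3
G(20) = mex{3,2,1,2} = 0
G(21) = mex{0,3,2,3} = 1
Stack A: G(21) = 1.
Stack B: G(21) = 1.
Combined Grundy value = 1 ⊕ 1 = 0.
A winning move leaves total XOR = 0, i.e. changes one component's Grundy value g to g ⊕ X where X is the current total.
Stack A: target g' = 1⊕0 = 1, but every legal move changes the Grundy value (mex property), so 0 moves.
Stack B: target g' = 1⊕0 = 1, but every legal move changes the Grundy value (mex property), so 0 moves.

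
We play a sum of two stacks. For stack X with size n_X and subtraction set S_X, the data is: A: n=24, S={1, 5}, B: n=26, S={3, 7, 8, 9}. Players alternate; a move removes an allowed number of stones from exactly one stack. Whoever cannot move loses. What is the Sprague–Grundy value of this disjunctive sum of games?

Stack A, S = {1, 5}:
n :  0  1  2  3  4  5  6  7  8  9 10 11 12 13 14 15 16 17 18 19 20 21 22 23 24
G :  0  1  0  1  0  1  0  1  0  1  0  1  0  1  0  1  0  1  0  1  0  1  0  1  0
G_A(24) = 0.
Stack B, S = {3, 7, 8, 9}:
n :  0  1  2  3  4  5  6  7  8  9 10 11 12 13 14 15 16 17 18 19 20 21 22 23 24 25 26
G :  0  0  0  1  1  1  0  2  2  1  3  3  0  2  4  1  0  0  0  1  1  1  0  2  2  1  3
G_B(26) = 3.
Combined Grundy value = 0 ⊕ 3 = 3.

3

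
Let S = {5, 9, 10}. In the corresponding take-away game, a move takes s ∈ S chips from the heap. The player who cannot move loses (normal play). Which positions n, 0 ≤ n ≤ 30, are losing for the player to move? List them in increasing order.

0, 1, 2, 3, 4, 15, 16, 17, 18, 19, 30

n :  0  1  2  3  4  5  6  7  8  9 10 11 12 13 14 15 16 17 18 19 20 21 22 23 24 25 26 27 28 29 30
G :  0  0  0  0  0  1  1  1  1  1  2  2  2  2  2  0  0  0  0  0  1  1  1  1  1  2  2  2  2  2  0
P-positions are exactly the n with G(n) = 0.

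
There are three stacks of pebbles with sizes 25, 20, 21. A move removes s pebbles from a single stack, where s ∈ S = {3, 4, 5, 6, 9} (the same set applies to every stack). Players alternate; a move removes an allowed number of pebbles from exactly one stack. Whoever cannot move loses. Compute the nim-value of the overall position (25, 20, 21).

All stacks use S = {3, 4, 5, 6, 9}:
G(0) = 0
G(1) = mex{} = 0
G(2) = mex{} = 0
G(3) = mex{0} = 1
G(4) = mex{0,0} = 1
G(5) = mex{0,0,0} = 1
G(6) = mex{1,0,0,0} = 2
G(7) = mex{1,1,0,0} = 2
G(8) = mex{1,1,1,0} = 2
G(9) = mex{2,1,1,1,0} = 3
G(10) = mex{2,2,1,1,0} = 3
G(11) = mex{2,2,2,1,0} = 3
G(12) = mex{3,2,2,2,1} = 0
G(13) = mex{3,3,2,2,1} = 0
G(14) = mex{3,3,3,2,1} = 0
G(15) = mex{0,3,3,3,2} = 1
G(16) = mex{0,0,3,3,2} = 1
G(17) = mex{0,0,0,3,2} = 1
G(18) = mex{1,0,0,0,3} = 2
G(19) = mex{1,1,0,0,3} = 2
G(20) = mex{1,1,1,0,3} = 2
G(21) = mex{2,1,1,1,0} = 3
G(22) = mex{2,2,1,1,0} = 3
G(23) = mex{2,2,2,1,0} = 3
G(24) = mex{3,2,2,2,1} = 0
G(25) = mex{3,3,2,2,1} = 0
Stack A: G(25) = 0.
Stack B: G(20) = 2.
Stack C: G(21) = 3.
Combined Grundy value = 0 ⊕ 2 ⊕ 3 = 1.

1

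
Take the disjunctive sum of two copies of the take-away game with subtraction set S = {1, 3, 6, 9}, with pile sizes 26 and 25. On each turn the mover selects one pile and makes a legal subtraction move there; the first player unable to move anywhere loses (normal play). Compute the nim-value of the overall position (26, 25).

All piles use S = {1, 3, 6, 9}:
G(0) = 0
G(1) = mex{0} = 1
G(2) = mex{1} = 0
G(3) = mex{0,0} = 1
G(4) = mex{1,1} = 0
G(5) = mex{0,0} = 1
G(6) = mex{1,1,0} = 2
G(7) = mex{2,0,1} = 3
G(8) = mex{3,1,0} = 2
G(9) = mex{2,2,1,0} = 3
G(10) = mex{3,3,0,1} = 2
G(11) = mex{2,2,1,0} = 3
G(12) = mex{3,3,2,1} = 0
G(13) = mex{0,2,3,0} = 1
G(14) = mex{1,3,2,1} = 0
G(15) = mex{0,0,3,2} = 1
G(16) = mex{1,1,2,3} = 0
G(17) = mex{0,0,3,2} = 1
G(18) = mex{1,1,0,3} = 2
G(19) = mex{2,0,1,2} = 3
G(20) = mex{3,1,0,3} = 2
G(21) = mex{2,2,1,0} = 3
G(22) = mex{3,3,0,1} = 2
G(23) = mex{2,2,1,0} = 3
G(24) = mex{3,3,2,1} = 0
G(25) = mex{0,2,3,0} = 1
G(26) = mex{1,3,2,1} = 0
Pile A: G(26) = 0.
Pile B: G(25) = 1.
Combined Grundy value = 0 ⊕ 1 = 1.

1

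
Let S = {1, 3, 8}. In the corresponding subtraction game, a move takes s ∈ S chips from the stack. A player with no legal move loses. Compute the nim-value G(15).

G(0) = 0
G(1) = mex{0} = 1
G(2) = mex{1} = 0
G(3) = mex{0,0} = 1
G(4) = mex{1,1} = 0
G(5) = mex{0,0} = 1
G(6) = mex{1,1} = 0
G(7) = mex{0,0} = 1
G(8) = mex{1,1,0} = 2
G(9) = mex{2,0,1} = 3
G(10) = mex{3,1,0} = 2
G(11) = mex{2,2,1} = 0
G(12) = mex{0,3,0} = 1
G(13) = mex{1,2,1} = 0
G(14) = mex{0,0,0} = 1
G(15) = mex{1,1,1} = 0

0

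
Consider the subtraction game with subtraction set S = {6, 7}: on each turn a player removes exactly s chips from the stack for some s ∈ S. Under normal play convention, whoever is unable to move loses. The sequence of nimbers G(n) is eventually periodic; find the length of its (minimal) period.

13

G(0) = 0
G(1) = mex{} = 0
G(2) = mex{} = 0
G(3) = mex{} = 0
G(4) = mex{} = 0
G(5) = mex{} = 0
G(6) = mex{0} = 1
G(7) = mex{0,0} = 1
G(8) = mex{0,0} = 1
G(9) = mex{0,0} = 1
G(10) = mex{0,0} = 1
G(11) = mex{0,0} = 1
G(12) = mex{1,0} = 2
G(13) = mex{1,1} = 0
G(14) = mex{1,1} = 0
G(15) = mex{1,1} = 0
G(16) = mex{1,1} = 0
G(17) = mex{1,1} = 0
G(18) = mex{2,1} = 0
G(19) = mex{0,2} = 1
G(20) = mex{0,0} = 1
G(21) = mex{0,0} = 1
G(22) = mex{0,0} = 1
G(23) = mex{0,0} = 1
G(24) = mex{0,0} = 1
G(25) = mex{1,0} = 2
G(26) = mex{1,1} = 0
G(27) = mex{1,1} = 0
G(n+13) = G(n) holds for n = 0,…,6 (a full window of length max(S) = 7), so the sequence is purely periodic with period 13.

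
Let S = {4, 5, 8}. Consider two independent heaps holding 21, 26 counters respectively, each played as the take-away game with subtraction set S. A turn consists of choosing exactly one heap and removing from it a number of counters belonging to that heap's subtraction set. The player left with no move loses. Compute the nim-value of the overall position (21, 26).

2

All heaps use S = {4, 5, 8}:
n :  0  1  2  3  4  5  6  7  8  9 10 11 12 13 14 15 16 17 18 19 20 21 22 23 24 25 26
G :  0  0  0  0  1  1  1  1  2  2  2  2  0  0  0  0  1  1  1  1  2  2  2  2  0  0  0
Heap A: G(21) = 2.
Heap B: G(26) = 0.
Combined Grundy value = 2 ⊕ 0 = 2.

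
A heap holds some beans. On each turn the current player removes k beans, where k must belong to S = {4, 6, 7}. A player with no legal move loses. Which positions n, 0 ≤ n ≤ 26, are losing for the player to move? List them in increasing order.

n :  0  1  2  3  4  5  6  7  8  9 10 11 12 13 14 15 16 17 18 19 20 21 22 23 24 25 26
G :  0  0  0  0  1  1  1  1  2  2  2  0  0  0  0  1  1  1  1  2  2  2  0  0  0  0  1
P-positions are exactly the n with G(n) = 0.

0, 1, 2, 3, 11, 12, 13, 14, 22, 23, 24, 25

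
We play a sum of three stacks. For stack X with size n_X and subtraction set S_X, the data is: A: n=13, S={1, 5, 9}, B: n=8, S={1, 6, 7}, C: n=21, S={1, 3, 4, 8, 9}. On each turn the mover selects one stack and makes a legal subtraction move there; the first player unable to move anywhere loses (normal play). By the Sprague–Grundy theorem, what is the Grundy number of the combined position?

Stack A, S = {1, 5, 9}:
n :  0  1  2  3  4  5  6  7  8  9 10 11 12 13
G :  0  1  0  1  0  1  0  1  0  1  0  1  0  1
G_A(13) = 1.
Stack B, S = {1, 6, 7}:
n : 0 1 2 3 4 5 6 7 8
G : 0 1 0 1 0 1 2 3 2
G_B(8) = 2.
Stack C, S = {1, 3, 4, 8, 9}:
n :  0  1  2  3  4  5  6  7  8  9 10 11 12 13 14 15 16 17 18 19 20 21
G :  0  1  0  1  2  3  2  0  1  4  3  2  0  1  0  1  2  3  2  0  1  4
G_C(21) = 4.
Combined Grundy value = 1 ⊕ 2 ⊕ 4 = 7.

7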